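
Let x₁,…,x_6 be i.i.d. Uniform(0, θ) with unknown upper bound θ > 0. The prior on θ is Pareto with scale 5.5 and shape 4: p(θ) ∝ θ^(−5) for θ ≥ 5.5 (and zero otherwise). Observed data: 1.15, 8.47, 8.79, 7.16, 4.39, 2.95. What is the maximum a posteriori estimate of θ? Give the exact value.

The Uniform(0, θ) likelihood is θ^(−n) for θ ≥ max(xᵢ), zero otherwise. Here max(xᵢ) = 8.79.
Posterior ∝ θ^(−5) · θ^(−6) = θ^(−11) on θ ≥ max(5.5, 8.79) = 8.79.
This density is strictly decreasing in θ, so the posterior mode lies at the lower boundary of the support.

θ̂_MAP = 8.79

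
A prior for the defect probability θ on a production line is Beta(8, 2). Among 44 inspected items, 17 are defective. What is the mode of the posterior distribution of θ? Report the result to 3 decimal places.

Prior: Beta(8, 2).
Data: 17 successes in 44 trials. The binomial likelihood contributes θ^17(1−θ)^27, so the posterior is Beta(8+17, 2+27) = Beta(25, 29).
For Beta(a, b) with a, b > 1 the mode is (a−1)/(a+b−2) = 24/52 ≈ 0.462.

θ̂_MAP = 0.462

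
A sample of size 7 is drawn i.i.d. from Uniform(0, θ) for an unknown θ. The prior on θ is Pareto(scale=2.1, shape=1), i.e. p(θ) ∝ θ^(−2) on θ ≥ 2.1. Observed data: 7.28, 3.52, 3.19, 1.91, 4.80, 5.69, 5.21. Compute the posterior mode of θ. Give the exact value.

The Uniform(0, θ) likelihood is θ^(−n) for θ ≥ max(xᵢ), zero otherwise. Here max(xᵢ) = 7.28.
Posterior ∝ θ^(−2) · θ^(−7) = θ^(−9) on θ ≥ max(2.1, 7.28) = 7.28.
This density is strictly decreasing in θ, so the posterior mode lies at the lower boundary of the support.

θ̂_MAP = 7.28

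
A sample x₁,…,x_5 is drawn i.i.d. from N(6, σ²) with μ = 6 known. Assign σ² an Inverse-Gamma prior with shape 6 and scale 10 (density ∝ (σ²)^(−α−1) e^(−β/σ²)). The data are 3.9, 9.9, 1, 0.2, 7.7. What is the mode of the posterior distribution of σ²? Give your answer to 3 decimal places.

σ̂²_MAP = 5.324

Sum of squared deviations about the known mean: SS = (3.9−6)² + (9.9−6)² + (1−6)² + (0.2−6)² + (7.7−6)² = 81.15.
The Normal likelihood contributes (σ²)^(−n/2) exp(−SS/(2σ²)), so the posterior is Inverse-Gamma(α + n/2, β + SS/2) = Inverse-Gamma(8.5, 50.575).
The mode of Inverse-Gamma(a, b) is b/(a+1) = 50.575/9.5 ≈ 5.324.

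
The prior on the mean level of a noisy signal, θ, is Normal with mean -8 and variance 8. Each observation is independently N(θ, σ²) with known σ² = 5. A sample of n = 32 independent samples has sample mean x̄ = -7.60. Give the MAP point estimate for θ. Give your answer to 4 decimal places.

n = 32, x̄ = -7.60.
For a Normal prior and Normal likelihood with known variance, the posterior is Normal; its mode equals its mean, the precision-weighted average.
Prior precision 1/σ₀² = 1/8 = 0.125; data precision n/σ² = 32/5 = 6.4.
θ̂ = (0.125·(-8) + 6.4·(-7.6)) / (0.125 + 6.4) = (-49.64)/6.525 = -9928/1305 ≈ -7.6077.

θ̂_MAP = -7.6077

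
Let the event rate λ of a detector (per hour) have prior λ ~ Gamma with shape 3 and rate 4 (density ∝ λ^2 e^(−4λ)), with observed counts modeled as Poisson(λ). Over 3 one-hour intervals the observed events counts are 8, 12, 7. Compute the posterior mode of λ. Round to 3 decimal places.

λ̂_MAP = 4.143

Σxᵢ = 8+12+7 = 27, with n = 3.
Posterior ∝ λ^2e^(−4λ) · λ^27e^(−3λ) = λ^29e^(−7λ), i.e. Gamma(shape=30, rate=7).
The mode of a Gamma(a, b) with a ≥ 1 (shape–rate) is (a−1)/b = 29/7 ≈ 4.143.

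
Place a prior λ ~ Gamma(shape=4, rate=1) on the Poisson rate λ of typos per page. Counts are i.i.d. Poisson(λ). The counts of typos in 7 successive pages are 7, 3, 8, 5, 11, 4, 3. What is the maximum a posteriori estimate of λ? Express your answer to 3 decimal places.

λ̂_MAP = 5.500

Σxᵢ = 7+3+8+5+11+4+3 = 41, with n = 7.
Posterior ∝ λ^3e^(−1λ) · λ^41e^(−7λ) = λ^44e^(−8λ), i.e. Gamma(shape=45, rate=8).
The mode of a Gamma(a, b) with a ≥ 1 (shape–rate) is (a−1)/b = 44/8 ≈ 5.500.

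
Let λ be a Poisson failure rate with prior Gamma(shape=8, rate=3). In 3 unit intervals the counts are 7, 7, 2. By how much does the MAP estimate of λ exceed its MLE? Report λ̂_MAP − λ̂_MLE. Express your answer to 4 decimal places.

MAP − MLE = -1.5000

Σxᵢ = 16. Posterior is Gamma(24, 6); MAP = (24−1)/6 = 23/6 ≈ 3.83333.
MLE = x̄ = 16/3 ≈ 5.33333.
Difference = 23/6 − 16/3 = -3/2 ≈ -1.5000.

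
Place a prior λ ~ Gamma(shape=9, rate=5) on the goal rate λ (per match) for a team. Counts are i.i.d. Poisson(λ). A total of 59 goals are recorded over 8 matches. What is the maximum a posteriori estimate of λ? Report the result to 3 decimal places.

Σxᵢ = 59, n = 8.
Posterior ∝ λ^8e^(−5λ) · λ^59e^(−8λ) = λ^67e^(−13λ), i.e. Gamma(shape=68, rate=13).
The mode of a Gamma(a, b) with a ≥ 1 (shape–rate) is (a−1)/b = 67/13 ≈ 5.154.

λ̂_MAP = 5.154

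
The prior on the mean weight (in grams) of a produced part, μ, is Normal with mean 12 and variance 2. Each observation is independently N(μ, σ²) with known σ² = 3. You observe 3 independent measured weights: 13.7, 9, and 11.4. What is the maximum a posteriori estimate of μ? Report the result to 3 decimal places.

n = 3; x̄ = (13.7 + 9 + 11.4)/3 = 34.1/3 = 341/30 ≈ 11.3667.
For a Normal prior and Normal likelihood with known variance, the posterior is Normal; its mode equals its mean, the precision-weighted average.
Prior precision 1/σ₀² = 1/2 = 0.5; data precision n/σ² = 3/3 = 1.
μ̂ = (0.5·12 + 1·(341/30)) / (0.5 + 1) = (521/30)/1.5 = 521/45 ≈ 11.578.

μ̂_MAP = 11.578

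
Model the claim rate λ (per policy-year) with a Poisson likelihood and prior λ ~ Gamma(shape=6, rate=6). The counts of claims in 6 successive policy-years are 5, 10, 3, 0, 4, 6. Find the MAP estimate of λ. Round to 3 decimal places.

λ̂_MAP = 2.750

Σxᵢ = 5+10+3+0+4+6 = 28, with n = 6.
Posterior ∝ λ^5e^(−6λ) · λ^28e^(−6λ) = λ^33e^(−12λ), i.e. Gamma(shape=34, rate=12).
The mode of a Gamma(a, b) with a ≥ 1 (shape–rate) is (a−1)/b = 33/12 ≈ 2.750.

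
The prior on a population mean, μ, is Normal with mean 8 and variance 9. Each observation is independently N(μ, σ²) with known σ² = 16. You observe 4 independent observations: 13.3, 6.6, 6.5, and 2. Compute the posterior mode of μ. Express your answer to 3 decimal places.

μ̂_MAP = 7.377

n = 4; x̄ = (13.3 + 6.6 + 6.5 + 2)/4 = 28.4/4 = 7.1.
For a Normal prior and Normal likelihood with known variance, the posterior is Normal; its mode equals its mean, the precision-weighted average.
Prior precision 1/σ₀² = 1/9; data precision n/σ² = 4/16 = 0.25.
μ̂ = ((1/9)·8 + 0.25·7.1) / (1/9 + 0.25) = (959/360)/(13/36) = 959/130 ≈ 7.377.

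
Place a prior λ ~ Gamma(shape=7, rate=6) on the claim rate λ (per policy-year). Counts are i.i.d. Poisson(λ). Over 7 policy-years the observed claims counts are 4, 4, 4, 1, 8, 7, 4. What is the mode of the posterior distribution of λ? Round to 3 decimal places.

λ̂_MAP = 2.923

Σxᵢ = 4+4+4+1+8+7+4 = 32, with n = 7.
Posterior ∝ λ^6e^(−6λ) · λ^32e^(−7λ) = λ^38e^(−13λ), i.e. Gamma(shape=39, rate=13).
The mode of a Gamma(a, b) with a ≥ 1 (shape–rate) is (a−1)/b = 38/13 ≈ 2.923.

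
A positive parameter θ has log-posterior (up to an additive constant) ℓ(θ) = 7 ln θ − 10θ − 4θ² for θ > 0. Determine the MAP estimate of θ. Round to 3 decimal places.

θ̂_MAP = 0.500

ℓ'(θ) = 7/θ − 10 − 8θ. Setting this to zero and multiplying by θ: 8θ² + 10θ − 7 = 0.
θ = (−10 + √(10² + 4·8·7)) / (2·8) = (−10 + √324) / 16 = (−10 + 18)/16 = 1/2.
ℓ''(θ) = −7/θ² − 8 < 0, confirming a maximum.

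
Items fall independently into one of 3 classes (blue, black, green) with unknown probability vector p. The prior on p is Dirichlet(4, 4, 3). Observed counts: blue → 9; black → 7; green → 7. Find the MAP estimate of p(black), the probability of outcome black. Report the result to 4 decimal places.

MAP estimate of p(black) = 0.3226

The posterior is Dirichlet(αᵢ + nᵢ) = Dirichlet(13, 11, 10).
For a Dirichlet(a₁,…,a_K) with all aᵢ > 1, the mode has j-th component (aⱼ − 1)/(Σaᵢ − K).
Here Σaᵢ = 34 and K = 3, so p(black) = (11 − 1)/(34 − 3) = 10/31 ≈ 0.3226.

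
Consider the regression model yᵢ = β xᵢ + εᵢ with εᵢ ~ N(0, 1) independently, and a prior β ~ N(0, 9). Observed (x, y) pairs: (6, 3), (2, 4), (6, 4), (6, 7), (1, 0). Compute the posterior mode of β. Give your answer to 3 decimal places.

log p(β | y) = −Σ(yᵢ − βxᵢ)²/(2·1) − β²/(2·9) + const.
Setting the derivative to zero: Σxᵢ(yᵢ − βxᵢ)/1 − β/9 = 0, so β = Σxᵢyᵢ / (Σxᵢ² + σ²/τ²).
Σxᵢyᵢ = 6·3 + 2·4 + 6·4 + 6·7 + 1·0 = 92; Σxᵢ² = 113; σ²/τ² = 1/9.
β̂_MAP = 92 / (113 + 1/9) = 92/(1018/9) = 414/509 ≈ 0.813.

β̂_MAP = 0.813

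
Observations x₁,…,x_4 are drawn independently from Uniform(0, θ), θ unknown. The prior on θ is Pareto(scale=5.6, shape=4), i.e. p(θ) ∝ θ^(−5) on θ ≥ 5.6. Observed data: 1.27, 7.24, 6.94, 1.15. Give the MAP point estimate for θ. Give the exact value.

The Uniform(0, θ) likelihood is θ^(−n) for θ ≥ max(xᵢ), zero otherwise. Here max(xᵢ) = 7.24.
Posterior ∝ θ^(−5) · θ^(−4) = θ^(−9) on θ ≥ max(5.6, 7.24) = 7.24.
This density is strictly decreasing in θ, so the posterior mode lies at the lower boundary of the support.

θ̂_MAP = 7.24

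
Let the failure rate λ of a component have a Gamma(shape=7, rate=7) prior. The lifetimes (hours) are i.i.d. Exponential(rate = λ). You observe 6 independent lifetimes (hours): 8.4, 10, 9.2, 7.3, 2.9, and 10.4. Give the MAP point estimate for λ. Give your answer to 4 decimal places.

λ̂_MAP = 0.2174

The Exponential(rate=λ) likelihood is ∝ λ^n e^(−λΣtᵢ). Here n = 6 and Σtᵢ = 8.4 + 10 + 9.2 + 7.3 + 2.9 + 10.4 = 48.2.
Posterior ∝ λ^6e^(−7λ) · λ^6e^(−48.2λ) = λ^12e^(−55.2λ), i.e. Gamma(13, 55.2).
Mode = (a−1)/b = 12/55.2 ≈ 0.2174.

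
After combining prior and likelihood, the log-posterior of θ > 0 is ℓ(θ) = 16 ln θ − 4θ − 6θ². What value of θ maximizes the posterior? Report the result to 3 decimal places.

ℓ'(θ) = 16/θ − 4 − 12θ. Setting this to zero and multiplying by θ: 12θ² + 4θ − 16 = 0.
θ = (−4 + √(4² + 4·12·16)) / (2·12) = (−4 + √784) / 24 = (−4 + 28)/24 = 1.
ℓ''(θ) = −16/θ² − 12 < 0, confirming a maximum.

θ̂_MAP = 1.000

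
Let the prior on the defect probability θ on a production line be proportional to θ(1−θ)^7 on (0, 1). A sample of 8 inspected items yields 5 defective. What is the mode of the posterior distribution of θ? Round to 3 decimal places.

θ̂_MAP = 0.375

The prior density ∝ θ(1−θ)^7 is the kernel of Beta(2, 8).
Data: 5 successes in 8 trials. The binomial likelihood contributes θ^5(1−θ)^3, so the posterior is Beta(2+5, 8+3) = Beta(7, 11).
For Beta(a, b) with a, b > 1 the mode is (a−1)/(a+b−2) = 6/16 ≈ 0.375.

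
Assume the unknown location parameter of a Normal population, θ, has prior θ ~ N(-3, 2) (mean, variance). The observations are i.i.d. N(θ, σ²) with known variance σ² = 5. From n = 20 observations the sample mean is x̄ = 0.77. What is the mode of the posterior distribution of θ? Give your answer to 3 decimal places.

n = 20, x̄ = 0.77.
For a Normal prior and Normal likelihood with known variance, the posterior is Normal; its mode equals its mean, the precision-weighted average.
Prior precision 1/σ₀² = 1/2 = 0.5; data precision n/σ² = 20/5 = 4.
θ̂ = (0.5·(-3) + 4·0.77) / (0.5 + 4) = 1.58/4.5 = 79/225 ≈ 0.351.

θ̂_MAP = 0.351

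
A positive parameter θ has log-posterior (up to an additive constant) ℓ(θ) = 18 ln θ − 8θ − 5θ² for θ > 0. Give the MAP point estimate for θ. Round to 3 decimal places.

θ̂_MAP = 1.000

ℓ'(θ) = 18/θ − 8 − 10θ. Setting this to zero and multiplying by θ: 10θ² + 8θ − 18 = 0.
θ = (−8 + √(8² + 4·10·18)) / (2·10) = (−8 + √784) / 20 = (−8 + 28)/20 = 1.
ℓ''(θ) = −18/θ² − 10 < 0, confirming a maximum.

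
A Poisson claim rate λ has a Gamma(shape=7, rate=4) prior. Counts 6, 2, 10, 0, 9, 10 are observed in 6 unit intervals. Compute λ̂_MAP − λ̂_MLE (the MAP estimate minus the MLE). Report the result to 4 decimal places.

Σxᵢ = 37. Posterior is Gamma(44, 10); MAP = (44−1)/10 = 43/10 ≈ 4.30000.
MLE = x̄ = 37/6 ≈ 6.16667.
Difference = 43/10 − 37/6 = -28/15 ≈ -1.8667.

MAP − MLE = -1.8667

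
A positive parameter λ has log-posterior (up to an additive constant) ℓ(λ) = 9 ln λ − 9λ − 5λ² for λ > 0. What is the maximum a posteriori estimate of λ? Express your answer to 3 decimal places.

ℓ'(λ) = 9/λ − 9 − 10λ. Setting this to zero and multiplying by λ: 10λ² + 9λ − 9 = 0.
λ = (−9 + √(9² + 4·10·9)) / (2·10) = (−9 + √441) / 20 = (−9 + 21)/20 = 3/5.
ℓ''(λ) = −9/λ² − 10 < 0, confirming a maximum.

λ̂_MAP = 0.600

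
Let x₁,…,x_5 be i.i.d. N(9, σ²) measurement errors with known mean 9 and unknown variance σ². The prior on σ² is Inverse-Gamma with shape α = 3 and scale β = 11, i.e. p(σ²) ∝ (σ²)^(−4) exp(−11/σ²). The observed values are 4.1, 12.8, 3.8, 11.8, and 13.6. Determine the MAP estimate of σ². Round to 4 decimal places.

Sum of squared deviations about the known mean: SS = (4.1−9)² + (12.8−9)² + (3.8−9)² + (11.8−9)² + (13.6−9)² = 94.49.
The Normal likelihood contributes (σ²)^(−n/2) exp(−SS/(2σ²)), so the posterior is Inverse-Gamma(α + n/2, β + SS/2) = Inverse-Gamma(5.5, 58.245).
The mode of Inverse-Gamma(a, b) is b/(a+1) = 58.245/6.5 ≈ 8.9608.

σ̂²_MAP = 8.9608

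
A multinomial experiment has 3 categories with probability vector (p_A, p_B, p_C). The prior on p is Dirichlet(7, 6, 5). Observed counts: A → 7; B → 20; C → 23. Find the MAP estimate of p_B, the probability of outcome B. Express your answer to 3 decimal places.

The posterior is Dirichlet(αᵢ + nᵢ) = Dirichlet(14, 26, 28).
For a Dirichlet(a₁,…,a_K) with all aᵢ > 1, the mode has j-th component (aⱼ − 1)/(Σaᵢ − K).
Here Σaᵢ = 68 and K = 3, so p_B = (26 − 1)/(68 − 3) = 25/65 ≈ 0.385.

MAP estimate of p_B = 0.385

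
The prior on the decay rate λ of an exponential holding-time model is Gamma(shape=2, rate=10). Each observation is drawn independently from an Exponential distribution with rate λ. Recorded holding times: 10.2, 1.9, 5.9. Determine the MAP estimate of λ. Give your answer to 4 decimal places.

λ̂_MAP = 0.1429

The Exponential(rate=λ) likelihood is ∝ λ^n e^(−λΣtᵢ). Here n = 3 and Σtᵢ = 10.2 + 1.9 + 5.9 = 18.
Posterior ∝ λe^(−10λ) · λ^3e^(−18λ) = λ^4e^(−28λ), i.e. Gamma(5, 28).
Mode = (a−1)/b = 4/28 ≈ 0.1429.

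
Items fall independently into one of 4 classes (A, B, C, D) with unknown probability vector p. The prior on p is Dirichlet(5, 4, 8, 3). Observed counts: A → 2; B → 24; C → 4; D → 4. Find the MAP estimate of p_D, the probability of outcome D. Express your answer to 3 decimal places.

The posterior is Dirichlet(αᵢ + nᵢ) = Dirichlet(7, 28, 12, 7).
For a Dirichlet(a₁,…,a_K) with all aᵢ > 1, the mode has j-th component (aⱼ − 1)/(Σaᵢ − K).
Here Σaᵢ = 54 and K = 4, so p_D = (7 − 1)/(54 − 4) = 6/50 ≈ 0.120.

MAP estimate of p_D = 0.120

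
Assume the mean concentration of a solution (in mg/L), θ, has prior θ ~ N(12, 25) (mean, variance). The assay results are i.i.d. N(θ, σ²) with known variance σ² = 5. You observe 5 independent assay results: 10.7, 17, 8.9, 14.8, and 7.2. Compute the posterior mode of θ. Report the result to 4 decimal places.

θ̂_MAP = 11.7308

n = 5; x̄ = (10.7 + 17 + 8.9 + 14.8 + 7.2)/5 = 58.6/5 = 11.72.
For a Normal prior and Normal likelihood with known variance, the posterior is Normal; its mode equals its mean, the precision-weighted average.
Prior precision 1/σ₀² = 1/25 = 0.04; data precision n/σ² = 5/5 = 1.
θ̂ = (0.04·12 + 1·11.72) / (0.04 + 1) = 12.2/1.04 = 305/26 ≈ 11.7308.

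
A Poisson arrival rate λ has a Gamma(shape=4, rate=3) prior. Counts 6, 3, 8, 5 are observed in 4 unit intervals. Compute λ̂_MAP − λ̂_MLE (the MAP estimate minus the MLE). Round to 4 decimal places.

MAP − MLE = -1.9286

Σxᵢ = 22. Posterior is Gamma(26, 7); MAP = (26−1)/7 = 25/7 ≈ 3.57143.
MLE = x̄ = 22/4 ≈ 5.50000.
Difference = 25/7 − 22/4 = -27/14 ≈ -1.9286.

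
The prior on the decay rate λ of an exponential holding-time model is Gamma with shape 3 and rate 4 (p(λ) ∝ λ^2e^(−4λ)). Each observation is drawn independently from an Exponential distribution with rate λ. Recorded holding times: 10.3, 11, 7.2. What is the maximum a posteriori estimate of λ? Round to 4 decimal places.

λ̂_MAP = 0.1538

The Exponential(rate=λ) likelihood is ∝ λ^n e^(−λΣtᵢ). Here n = 3 and Σtᵢ = 10.3 + 11 + 7.2 = 28.5.
Posterior ∝ λ^2e^(−4λ) · λ^3e^(−28.5λ) = λ^5e^(−32.5λ), i.e. Gamma(6, 32.5).
Mode = (a−1)/b = 5/32.5 ≈ 0.1538.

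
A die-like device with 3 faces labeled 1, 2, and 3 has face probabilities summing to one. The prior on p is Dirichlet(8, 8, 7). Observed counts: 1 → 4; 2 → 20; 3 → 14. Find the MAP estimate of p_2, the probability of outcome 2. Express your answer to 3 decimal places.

MAP estimate: 0.466

The posterior is Dirichlet(αᵢ + nᵢ) = Dirichlet(12, 28, 21).
For a Dirichlet(a₁,…,a_K) with all aᵢ > 1, the mode has j-th component (aⱼ − 1)/(Σaᵢ − K).
Here Σaᵢ = 61 and K = 3, so p_2 = (28 − 1)/(61 − 3) = 27/58 ≈ 0.466.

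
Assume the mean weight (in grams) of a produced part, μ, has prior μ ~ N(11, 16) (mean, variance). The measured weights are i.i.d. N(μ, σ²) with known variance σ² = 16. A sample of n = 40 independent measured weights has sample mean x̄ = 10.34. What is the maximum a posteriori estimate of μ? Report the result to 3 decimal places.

μ̂_MAP = 10.356

n = 40, x̄ = 10.34.
For a Normal prior and Normal likelihood with known variance, the posterior is Normal; its mode equals its mean, the precision-weighted average.
Prior precision 1/σ₀² = 1/16 = 0.0625; data precision n/σ² = 40/16 = 2.5.
μ̂ = (0.0625·11 + 2.5·10.34) / (0.0625 + 2.5) = 26.5375/2.5625 = 2123/205 ≈ 10.356.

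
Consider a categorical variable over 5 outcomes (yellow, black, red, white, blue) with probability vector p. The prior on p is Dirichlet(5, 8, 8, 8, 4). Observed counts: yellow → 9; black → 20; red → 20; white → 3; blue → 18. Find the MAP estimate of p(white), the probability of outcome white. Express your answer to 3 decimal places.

The posterior is Dirichlet(αᵢ + nᵢ) = Dirichlet(14, 28, 28, 11, 22).
For a Dirichlet(a₁,…,a_K) with all aᵢ > 1, the mode has j-th component (aⱼ − 1)/(Σaᵢ − K).
Here Σaᵢ = 103 and K = 5, so p(white) = (11 − 1)/(103 − 5) = 10/98 ≈ 0.102.

MAP estimate of p(white) = 0.102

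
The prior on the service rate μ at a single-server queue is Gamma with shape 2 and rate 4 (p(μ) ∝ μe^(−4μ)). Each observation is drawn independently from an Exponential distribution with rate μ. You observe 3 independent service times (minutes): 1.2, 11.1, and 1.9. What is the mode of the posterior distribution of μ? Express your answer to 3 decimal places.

The Exponential(rate=μ) likelihood is ∝ μ^n e^(−μΣtᵢ). Here n = 3 and Σtᵢ = 1.2 + 11.1 + 1.9 = 14.2.
Posterior ∝ μe^(−4μ) · μ^3e^(−14.2μ) = μ^4e^(−18.2μ), i.e. Gamma(5, 18.2).
Mode = (a−1)/b = 4/18.2 ≈ 0.220.

μ̂_MAP = 0.220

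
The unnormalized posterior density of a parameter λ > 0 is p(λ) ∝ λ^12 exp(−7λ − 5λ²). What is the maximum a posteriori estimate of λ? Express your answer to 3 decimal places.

ℓ'(λ) = 12/λ − 7 − 10λ. Setting this to zero and multiplying by λ: 10λ² + 7λ − 12 = 0.
λ = (−7 + √(7² + 4·10·12)) / (2·10) = (−7 + √529) / 20 = (−7 + 23)/20 = 4/5.
ℓ''(λ) = −12/λ² − 10 < 0, confirming a maximum.

λ̂_MAP = 0.800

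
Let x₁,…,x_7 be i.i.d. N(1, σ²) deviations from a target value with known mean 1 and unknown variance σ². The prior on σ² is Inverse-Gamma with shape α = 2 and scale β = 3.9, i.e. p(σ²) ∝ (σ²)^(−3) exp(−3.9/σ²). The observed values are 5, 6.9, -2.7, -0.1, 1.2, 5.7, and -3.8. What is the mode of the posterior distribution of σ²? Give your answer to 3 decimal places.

Sum of squared deviations about the known mean: SS = (5−1)² + (6.9−1)² + (-2.7−1)² + (-0.1−1)² + (1.2−1)² + (5.7−1)² + (-3.8−1)² = 110.88.
The Normal likelihood contributes (σ²)^(−n/2) exp(−SS/(2σ²)), so the posterior is Inverse-Gamma(α + n/2, β + SS/2) = Inverse-Gamma(5.5, 59.34).
The mode of Inverse-Gamma(a, b) is b/(a+1) = 59.34/6.5 ≈ 9.129.

σ̂²_MAP = 9.129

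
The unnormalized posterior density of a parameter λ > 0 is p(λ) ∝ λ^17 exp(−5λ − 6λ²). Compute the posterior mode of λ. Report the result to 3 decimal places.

ℓ'(λ) = 17/λ − 5 − 12λ. Setting this to zero and multiplying by λ: 12λ² + 5λ − 17 = 0.
λ = (−5 + √(5² + 4·12·17)) / (2·12) = (−5 + √841) / 24 = (−5 + 29)/24 = 1.
ℓ''(λ) = −17/λ² − 12 < 0, confirming a maximum.

λ̂_MAP = 1.000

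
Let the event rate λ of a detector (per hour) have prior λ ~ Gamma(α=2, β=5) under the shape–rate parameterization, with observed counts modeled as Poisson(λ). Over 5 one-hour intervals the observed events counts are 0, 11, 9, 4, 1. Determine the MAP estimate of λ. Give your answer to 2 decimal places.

λ̂_MAP = 2.60

Σxᵢ = 0+11+9+4+1 = 25, with n = 5.
Posterior ∝ λe^(−5λ) · λ^25e^(−5λ) = λ^26e^(−10λ), i.e. Gamma(shape=27, rate=10).
The mode of a Gamma(a, b) with a ≥ 1 (shape–rate) is (a−1)/b = 26/10 ≈ 2.60.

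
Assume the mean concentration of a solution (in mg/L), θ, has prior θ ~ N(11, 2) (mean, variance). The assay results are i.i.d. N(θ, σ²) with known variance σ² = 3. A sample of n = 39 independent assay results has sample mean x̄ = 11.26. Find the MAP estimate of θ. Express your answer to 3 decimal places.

θ̂_MAP = 11.250

n = 39, x̄ = 11.26.
For a Normal prior and Normal likelihood with known variance, the posterior is Normal; its mode equals its mean, the precision-weighted average.
Prior precision 1/σ₀² = 1/2 = 0.5; data precision n/σ² = 39/3 = 13.
θ̂ = (0.5·11 + 13·11.26) / (0.5 + 13) = 151.88/13.5 = 7594/675 ≈ 11.250.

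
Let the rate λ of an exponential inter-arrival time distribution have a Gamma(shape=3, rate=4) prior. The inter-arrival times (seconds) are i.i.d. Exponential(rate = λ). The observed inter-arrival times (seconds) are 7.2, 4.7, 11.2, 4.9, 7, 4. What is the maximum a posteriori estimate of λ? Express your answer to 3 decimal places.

λ̂_MAP = 0.186

The Exponential(rate=λ) likelihood is ∝ λ^n e^(−λΣtᵢ). Here n = 6 and Σtᵢ = 7.2 + 4.7 + 11.2 + 4.9 + 7 + 4 = 39.
Posterior ∝ λ^2e^(−4λ) · λ^6e^(−39λ) = λ^8e^(−43λ), i.e. Gamma(9, 43).
Mode = (a−1)/b = 8/43 ≈ 0.186.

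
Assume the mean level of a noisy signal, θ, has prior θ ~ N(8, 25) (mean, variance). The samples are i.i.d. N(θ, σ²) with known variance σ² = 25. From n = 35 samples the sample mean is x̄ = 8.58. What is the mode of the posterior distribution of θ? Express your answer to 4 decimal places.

n = 35, x̄ = 8.58.
For a Normal prior and Normal likelihood with known variance, the posterior is Normal; its mode equals its mean, the precision-weighted average.
Prior precision 1/σ₀² = 1/25 = 0.04; data precision n/σ² = 35/25 = 1.4.
θ̂ = (0.04·8 + 1.4·8.58) / (0.04 + 1.4) = 12.332/1.44 = 3083/360 ≈ 8.5639.

θ̂_MAP = 8.5639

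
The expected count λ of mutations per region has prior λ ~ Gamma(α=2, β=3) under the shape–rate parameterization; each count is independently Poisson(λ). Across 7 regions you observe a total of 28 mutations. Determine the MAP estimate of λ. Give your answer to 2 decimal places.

λ̂_MAP = 2.90

Σxᵢ = 28, n = 7.
Posterior ∝ λe^(−3λ) · λ^28e^(−7λ) = λ^29e^(−10λ), i.e. Gamma(shape=30, rate=10).
The mode of a Gamma(a, b) with a ≥ 1 (shape–rate) is (a−1)/b = 29/10 ≈ 2.90.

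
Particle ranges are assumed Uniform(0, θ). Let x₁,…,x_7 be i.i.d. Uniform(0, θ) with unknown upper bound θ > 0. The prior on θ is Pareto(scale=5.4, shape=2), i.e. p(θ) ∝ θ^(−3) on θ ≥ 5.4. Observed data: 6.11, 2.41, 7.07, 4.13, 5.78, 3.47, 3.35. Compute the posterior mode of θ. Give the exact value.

The Uniform(0, θ) likelihood is θ^(−n) for θ ≥ max(xᵢ), zero otherwise. Here max(xᵢ) = 7.07.
Posterior ∝ θ^(−3) · θ^(−7) = θ^(−10) on θ ≥ max(5.4, 7.07) = 7.07.
This density is strictly decreasing in θ, so the posterior mode lies at the lower boundary of the support.

θ̂_MAP = 7.07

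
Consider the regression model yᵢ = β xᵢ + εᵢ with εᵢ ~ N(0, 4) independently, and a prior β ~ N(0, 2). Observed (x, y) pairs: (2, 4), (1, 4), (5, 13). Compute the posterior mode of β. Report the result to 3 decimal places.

β̂_MAP = 2.406

log p(β | y) = −Σ(yᵢ − βxᵢ)²/(2·4) − β²/(2·2) + const.
Setting the derivative to zero: Σxᵢ(yᵢ − βxᵢ)/4 − β/2 = 0, so β = Σxᵢyᵢ / (Σxᵢ² + σ²/τ²).
Σxᵢyᵢ = 2·4 + 1·4 + 5·13 = 77; Σxᵢ² = 30; σ²/τ² = 2.
β̂_MAP = 77 / (30 + 2) = 77/32 ≈ 2.406.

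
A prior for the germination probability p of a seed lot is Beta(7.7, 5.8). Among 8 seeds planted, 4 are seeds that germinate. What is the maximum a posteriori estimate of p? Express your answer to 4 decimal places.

Prior: Beta(7.7, 5.8).
Data: 4 successes in 8 trials. The binomial likelihood contributes p^4(1−p)^4, so the posterior is Beta(7.7+4, 5.8+4) = Beta(11.7, 9.8).
For Beta(a, b) with a, b > 1 the mode is (a−1)/(a+b−2) = 10.7/19.5 ≈ 0.5487.

p̂_MAP = 0.5487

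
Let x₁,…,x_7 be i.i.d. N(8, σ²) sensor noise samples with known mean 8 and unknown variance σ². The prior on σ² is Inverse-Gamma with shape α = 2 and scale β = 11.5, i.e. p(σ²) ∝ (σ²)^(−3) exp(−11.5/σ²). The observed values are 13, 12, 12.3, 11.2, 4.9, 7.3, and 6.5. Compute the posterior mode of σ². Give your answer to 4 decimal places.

Sum of squared deviations about the known mean: SS = (13−8)² + (12−8)² + (12.3−8)² + (11.2−8)² + (4.9−8)² + (7.3−8)² + (6.5−8)² = 82.08.
The Normal likelihood contributes (σ²)^(−n/2) exp(−SS/(2σ²)), so the posterior is Inverse-Gamma(α + n/2, β + SS/2) = Inverse-Gamma(5.5, 52.54).
The mode of Inverse-Gamma(a, b) is b/(a+1) = 52.54/6.5 ≈ 8.0831.

σ̂²_MAP = 8.0831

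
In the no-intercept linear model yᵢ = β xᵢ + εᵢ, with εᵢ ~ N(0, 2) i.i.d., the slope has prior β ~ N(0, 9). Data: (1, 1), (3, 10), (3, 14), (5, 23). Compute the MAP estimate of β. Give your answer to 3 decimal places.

β̂_MAP = 4.251

log p(β | y) = −Σ(yᵢ − βxᵢ)²/(2·2) − β²/(2·9) + const.
Setting the derivative to zero: Σxᵢ(yᵢ − βxᵢ)/2 − β/9 = 0, so β = Σxᵢyᵢ / (Σxᵢ² + σ²/τ²).
Σxᵢyᵢ = 1·1 + 3·10 + 3·14 + 5·23 = 188; Σxᵢ² = 44; σ²/τ² = 2/9.
β̂_MAP = 188 / (44 + 2/9) = 188/(398/9) = 846/199 ≈ 4.251.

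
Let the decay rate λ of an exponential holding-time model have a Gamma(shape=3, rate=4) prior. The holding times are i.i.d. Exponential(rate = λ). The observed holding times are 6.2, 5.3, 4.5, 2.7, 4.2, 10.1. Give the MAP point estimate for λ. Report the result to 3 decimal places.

The Exponential(rate=λ) likelihood is ∝ λ^n e^(−λΣtᵢ). Here n = 6 and Σtᵢ = 6.2 + 5.3 + 4.5 + 2.7 + 4.2 + 10.1 = 33.
Posterior ∝ λ^2e^(−4λ) · λ^6e^(−33λ) = λ^8e^(−37λ), i.e. Gamma(9, 37).
Mode = (a−1)/b = 8/37 ≈ 0.216.

λ̂_MAP = 0.216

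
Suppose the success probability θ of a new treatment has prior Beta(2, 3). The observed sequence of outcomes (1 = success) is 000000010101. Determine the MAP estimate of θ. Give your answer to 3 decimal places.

θ̂_MAP = 0.267

Prior: Beta(2, 3).
Data: 3 successes in 12 trials (from the sequence). The binomial likelihood contributes θ^3(1−θ)^9, so the posterior is Beta(2+3, 3+9) = Beta(5, 12).
For Beta(a, b) with a, b > 1 the mode is (a−1)/(a+b−2) = 4/15 ≈ 0.267.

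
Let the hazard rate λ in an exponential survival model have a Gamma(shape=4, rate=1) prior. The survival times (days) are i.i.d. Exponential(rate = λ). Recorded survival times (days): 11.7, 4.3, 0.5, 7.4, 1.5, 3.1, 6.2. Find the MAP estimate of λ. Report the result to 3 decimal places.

The Exponential(rate=λ) likelihood is ∝ λ^n e^(−λΣtᵢ). Here n = 7 and Σtᵢ = 11.7 + 4.3 + 0.5 + 7.4 + 1.5 + 3.1 + 6.2 = 34.7.
Posterior ∝ λ^3e^(−1λ) · λ^7e^(−34.7λ) = λ^10e^(−35.7λ), i.e. Gamma(11, 35.7).
Mode = (a−1)/b = 10/35.7 ≈ 0.280.

λ̂_MAP = 0.280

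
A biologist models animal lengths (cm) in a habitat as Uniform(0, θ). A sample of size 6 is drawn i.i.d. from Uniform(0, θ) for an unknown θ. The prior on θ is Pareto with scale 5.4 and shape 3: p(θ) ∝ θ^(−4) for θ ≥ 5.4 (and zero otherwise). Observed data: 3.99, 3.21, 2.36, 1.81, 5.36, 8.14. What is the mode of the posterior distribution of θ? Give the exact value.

The Uniform(0, θ) likelihood is θ^(−n) for θ ≥ max(xᵢ), zero otherwise. Here max(xᵢ) = 8.14.
Posterior ∝ θ^(−4) · θ^(−6) = θ^(−10) on θ ≥ max(5.4, 8.14) = 8.14.
This density is strictly decreasing in θ, so the posterior mode lies at the lower boundary of the support.

θ̂_MAP = 8.14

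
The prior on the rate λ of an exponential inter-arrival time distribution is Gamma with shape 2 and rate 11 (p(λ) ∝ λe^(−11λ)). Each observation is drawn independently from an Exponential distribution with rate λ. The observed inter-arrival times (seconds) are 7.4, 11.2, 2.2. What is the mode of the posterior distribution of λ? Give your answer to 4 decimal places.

The Exponential(rate=λ) likelihood is ∝ λ^n e^(−λΣtᵢ). Here n = 3 and Σtᵢ = 7.4 + 11.2 + 2.2 = 20.8.
Posterior ∝ λe^(−11λ) · λ^3e^(−20.8λ) = λ^4e^(−31.8λ), i.e. Gamma(5, 31.8).
Mode = (a−1)/b = 4/31.8 ≈ 0.1258.

λ̂_MAP = 0.1258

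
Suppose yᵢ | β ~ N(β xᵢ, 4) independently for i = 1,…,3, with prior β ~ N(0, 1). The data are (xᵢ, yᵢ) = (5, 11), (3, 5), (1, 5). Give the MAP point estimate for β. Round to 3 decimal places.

β̂_MAP = 1.923

log p(β | y) = −Σ(yᵢ − βxᵢ)²/(2·4) − β²/(2·1) + const.
Setting the derivative to zero: Σxᵢ(yᵢ − βxᵢ)/4 − β/1 = 0, so β = Σxᵢyᵢ / (Σxᵢ² + σ²/τ²).
Σxᵢyᵢ = 5·11 + 3·5 + 1·5 = 75; Σxᵢ² = 35; σ²/τ² = 4.
β̂_MAP = 75 / (35 + 4) = 75/39 ≈ 1.923.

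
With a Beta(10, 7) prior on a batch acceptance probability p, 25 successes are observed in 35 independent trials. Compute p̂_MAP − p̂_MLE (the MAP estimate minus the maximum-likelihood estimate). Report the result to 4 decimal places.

Posterior is Beta(35, 17); MAP = (35−1)/(52−2) = 34/50 ≈ 0.68000.
MLE ignores the prior: p̂_MLE = k/n = 25/35 ≈ 0.71429.
Difference = 34/50 − 25/35 = -6/175 ≈ -0.0343.

MAP − MLE = -0.0343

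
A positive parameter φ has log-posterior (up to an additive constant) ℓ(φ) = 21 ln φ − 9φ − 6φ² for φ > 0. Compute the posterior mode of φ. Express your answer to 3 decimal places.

ℓ'(φ) = 21/φ − 9 − 12φ. Setting this to zero and multiplying by φ: 12φ² + 9φ − 21 = 0.
φ = (−9 + √(9² + 4·12·21)) / (2·12) = (−9 + √1089) / 24 = (−9 + 33)/24 = 1.
ℓ''(φ) = −21/φ² − 12 < 0, confirming a maximum.

φ̂_MAP = 1.000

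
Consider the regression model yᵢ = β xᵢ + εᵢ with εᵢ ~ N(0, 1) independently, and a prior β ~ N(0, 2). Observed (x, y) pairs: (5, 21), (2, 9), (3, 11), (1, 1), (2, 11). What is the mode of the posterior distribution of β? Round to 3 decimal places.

log p(β | y) = −Σ(yᵢ − βxᵢ)²/(2·1) − β²/(2·2) + const.
Setting the derivative to zero: Σxᵢ(yᵢ − βxᵢ)/1 − β/2 = 0, so β = Σxᵢyᵢ / (Σxᵢ² + σ²/τ²).
Σxᵢyᵢ = 5·21 + 2·9 + 3·11 + 1·1 + 2·11 = 179; Σxᵢ² = 43; σ²/τ² = 0.5.
β̂_MAP = 179 / (43 + 0.5) = 179/43.5 ≈ 4.115.

β̂_MAP = 4.115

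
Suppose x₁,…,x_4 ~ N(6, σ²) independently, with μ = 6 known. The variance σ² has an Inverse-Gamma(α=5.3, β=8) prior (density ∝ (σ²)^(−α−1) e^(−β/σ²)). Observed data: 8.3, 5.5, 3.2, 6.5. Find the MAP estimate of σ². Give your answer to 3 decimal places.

Sum of squared deviations about the known mean: SS = (8.3−6)² + (5.5−6)² + (3.2−6)² + (6.5−6)² = 13.63.
The Normal likelihood contributes (σ²)^(−n/2) exp(−SS/(2σ²)), so the posterior is Inverse-Gamma(α + n/2, β + SS/2) = Inverse-Gamma(7.3, 14.815).
The mode of Inverse-Gamma(a, b) is b/(a+1) = 14.815/8.3 ≈ 1.785.

σ̂²_MAP = 1.785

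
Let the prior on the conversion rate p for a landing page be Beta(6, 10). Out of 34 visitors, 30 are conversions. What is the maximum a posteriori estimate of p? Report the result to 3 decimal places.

p̂_MAP = 0.729

Prior: Beta(6, 10).
Data: 30 successes in 34 trials. The binomial likelihood contributes p^30(1−p)^4, so the posterior is Beta(6+30, 10+4) = Beta(36, 14).
For Beta(a, b) with a, b > 1 the mode is (a−1)/(a+b−2) = 35/48 ≈ 0.729.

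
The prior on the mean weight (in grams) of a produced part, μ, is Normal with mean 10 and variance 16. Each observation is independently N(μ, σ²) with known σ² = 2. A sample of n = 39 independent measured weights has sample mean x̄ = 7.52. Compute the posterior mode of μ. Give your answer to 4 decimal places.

μ̂_MAP = 7.5279

n = 39, x̄ = 7.52.
For a Normal prior and Normal likelihood with known variance, the posterior is Normal; its mode equals its mean, the precision-weighted average.
Prior precision 1/σ₀² = 1/16 = 0.0625; data precision n/σ² = 39/2 = 19.5.
μ̂ = (0.0625·10 + 19.5·7.52) / (0.0625 + 19.5) = 147.265/19.5625 = 58906/7825 ≈ 7.5279.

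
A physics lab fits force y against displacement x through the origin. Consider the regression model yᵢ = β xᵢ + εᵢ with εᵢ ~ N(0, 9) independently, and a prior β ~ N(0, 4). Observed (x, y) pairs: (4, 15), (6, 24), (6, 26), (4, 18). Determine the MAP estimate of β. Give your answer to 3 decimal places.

β̂_MAP = 4.066

log p(β | y) = −Σ(yᵢ − βxᵢ)²/(2·9) − β²/(2·4) + const.
Setting the derivative to zero: Σxᵢ(yᵢ − βxᵢ)/9 − β/4 = 0, so β = Σxᵢyᵢ / (Σxᵢ² + σ²/τ²).
Σxᵢyᵢ = 4·15 + 6·24 + 6·26 + 4·18 = 432; Σxᵢ² = 104; σ²/τ² = 2.25.
β̂_MAP = 432 / (104 + 2.25) = 432/106.25 ≈ 4.066.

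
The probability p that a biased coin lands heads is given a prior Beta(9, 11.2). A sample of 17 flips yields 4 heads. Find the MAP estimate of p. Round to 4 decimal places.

p̂_MAP = 0.3409

Prior: Beta(9, 11.2).
Data: 4 successes in 17 trials. The binomial likelihood contributes p^4(1−p)^13, so the posterior is Beta(9+4, 11.2+13) = Beta(13, 24.2).
For Beta(a, b) with a, b > 1 the mode is (a−1)/(a+b−2) = 12/35.2 ≈ 0.3409.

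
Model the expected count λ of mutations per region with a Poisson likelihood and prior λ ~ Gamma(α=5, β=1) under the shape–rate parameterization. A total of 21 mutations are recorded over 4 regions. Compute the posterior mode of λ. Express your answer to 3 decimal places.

λ̂_MAP = 5.000

Σxᵢ = 21, n = 4.
Posterior ∝ λ^4e^(−1λ) · λ^21e^(−4λ) = λ^25e^(−5λ), i.e. Gamma(shape=26, rate=5).
The mode of a Gamma(a, b) with a ≥ 1 (shape–rate) is (a−1)/b = 25/5 ≈ 5.000.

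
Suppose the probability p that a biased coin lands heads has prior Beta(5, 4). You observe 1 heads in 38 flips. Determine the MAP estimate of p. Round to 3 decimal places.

p̂_MAP = 0.111

Prior: Beta(5, 4).
Data: 1 success in 38 trials. The binomial likelihood contributes p(1−p)^37, so the posterior is Beta(5+1, 4+37) = Beta(6, 41).
For Beta(a, b) with a, b > 1 the mode is (a−1)/(a+b−2) = 5/45 ≈ 0.111.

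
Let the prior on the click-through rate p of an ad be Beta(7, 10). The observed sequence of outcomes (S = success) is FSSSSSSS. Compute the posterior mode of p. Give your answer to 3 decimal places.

p̂_MAP = 0.565

Prior: Beta(7, 10).
Data: 7 successes in 8 trials (from the sequence). The binomial likelihood contributes p^7(1−p)^1, so the posterior is Beta(7+7, 10+1) = Beta(14, 11).
For Beta(a, b) with a, b > 1 the mode is (a−1)/(a+b−2) = 13/23 ≈ 0.565.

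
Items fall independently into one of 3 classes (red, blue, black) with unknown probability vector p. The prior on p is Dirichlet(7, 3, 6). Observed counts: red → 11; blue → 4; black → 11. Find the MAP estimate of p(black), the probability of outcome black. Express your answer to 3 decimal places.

The posterior is Dirichlet(αᵢ + nᵢ) = Dirichlet(18, 7, 17).
For a Dirichlet(a₁,…,a_K) with all aᵢ > 1, the mode has j-th component (aⱼ − 1)/(Σaᵢ − K).
Here Σaᵢ = 42 and K = 3, so p(black) = (17 − 1)/(42 − 3) = 16/39 ≈ 0.410.

MAP estimate of p(black) = 0.410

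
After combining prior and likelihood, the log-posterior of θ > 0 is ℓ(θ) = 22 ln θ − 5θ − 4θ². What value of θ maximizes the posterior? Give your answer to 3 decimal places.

θ̂_MAP = 1.375

ℓ'(θ) = 22/θ − 5 − 8θ. Setting this to zero and multiplying by θ: 8θ² + 5θ − 22 = 0.
θ = (−5 + √(5² + 4·8·22)) / (2·8) = (−5 + √729) / 16 = (−5 + 27)/16 = 11/8.
ℓ''(θ) = −22/θ² − 8 < 0, confirming a maximum.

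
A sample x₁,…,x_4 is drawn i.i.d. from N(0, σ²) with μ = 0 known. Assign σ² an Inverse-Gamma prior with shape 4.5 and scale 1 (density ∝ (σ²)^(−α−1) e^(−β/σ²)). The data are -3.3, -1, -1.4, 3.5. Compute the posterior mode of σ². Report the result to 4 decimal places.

σ̂²_MAP = 1.8733

Sum of squared deviations about the known mean: SS = (-3.3−0)² + (-1−0)² + (-1.4−0)² + (3.5−0)² = 26.1.
The Normal likelihood contributes (σ²)^(−n/2) exp(−SS/(2σ²)), so the posterior is Inverse-Gamma(α + n/2, β + SS/2) = Inverse-Gamma(6.5, 14.05).
The mode of Inverse-Gamma(a, b) is b/(a+1) = 14.05/7.5 ≈ 1.8733.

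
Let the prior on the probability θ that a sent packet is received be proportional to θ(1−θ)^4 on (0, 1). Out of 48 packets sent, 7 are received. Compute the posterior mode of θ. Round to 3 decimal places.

θ̂_MAP = 0.151

The prior density ∝ θ(1−θ)^4 is the kernel of Beta(2, 5).
Data: 7 successes in 48 trials. The binomial likelihood contributes θ^7(1−θ)^41, so the posterior is Beta(2+7, 5+41) = Beta(9, 46).
For Beta(a, b) with a, b > 1 the mode is (a−1)/(a+b−2) = 8/53 ≈ 0.151.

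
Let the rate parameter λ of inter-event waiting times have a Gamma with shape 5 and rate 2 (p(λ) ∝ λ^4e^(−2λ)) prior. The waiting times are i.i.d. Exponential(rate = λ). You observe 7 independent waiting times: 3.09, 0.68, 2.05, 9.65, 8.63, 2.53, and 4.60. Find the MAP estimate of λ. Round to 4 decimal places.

λ̂_MAP = 0.3310

The Exponential(rate=λ) likelihood is ∝ λ^n e^(−λΣtᵢ). Here n = 7 and Σtᵢ = 3.09 + 0.68 + 2.05 + 9.65 + 8.63 + 2.53 + 4.60 = 31.23.
Posterior ∝ λ^4e^(−2λ) · λ^7e^(−31.23λ) = λ^11e^(−33.23λ), i.e. Gamma(12, 33.23).
Mode = (a−1)/b = 11/33.23 ≈ 0.3310.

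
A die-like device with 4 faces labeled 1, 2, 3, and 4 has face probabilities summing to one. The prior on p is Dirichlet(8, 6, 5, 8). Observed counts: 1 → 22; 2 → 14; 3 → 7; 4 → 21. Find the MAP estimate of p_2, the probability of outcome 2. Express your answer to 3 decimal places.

The posterior is Dirichlet(αᵢ + nᵢ) = Dirichlet(30, 20, 12, 29).
For a Dirichlet(a₁,…,a_K) with all aᵢ > 1, the mode has j-th component (aⱼ − 1)/(Σaᵢ − K).
Here Σaᵢ = 91 and K = 4, so p_2 = (20 − 1)/(91 − 4) = 19/87 ≈ 0.218.

MAP estimate: 0.218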